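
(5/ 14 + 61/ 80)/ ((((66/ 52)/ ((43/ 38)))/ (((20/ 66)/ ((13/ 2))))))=43/ 924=0.05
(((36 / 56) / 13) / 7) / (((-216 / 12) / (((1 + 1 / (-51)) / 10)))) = -5 / 129948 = -0.00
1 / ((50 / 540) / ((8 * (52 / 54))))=416 / 5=83.20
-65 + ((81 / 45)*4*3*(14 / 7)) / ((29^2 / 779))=-105061 / 4205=-24.98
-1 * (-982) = 982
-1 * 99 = -99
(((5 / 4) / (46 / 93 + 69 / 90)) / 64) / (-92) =-775 / 4604416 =-0.00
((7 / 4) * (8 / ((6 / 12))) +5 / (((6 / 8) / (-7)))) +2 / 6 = -18.33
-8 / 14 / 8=-1 / 14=-0.07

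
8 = 8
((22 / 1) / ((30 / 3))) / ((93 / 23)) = 253 / 465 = 0.54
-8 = -8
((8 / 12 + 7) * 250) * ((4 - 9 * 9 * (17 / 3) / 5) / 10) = -50485 / 3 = -16828.33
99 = 99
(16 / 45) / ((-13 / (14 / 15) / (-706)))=158144 / 8775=18.02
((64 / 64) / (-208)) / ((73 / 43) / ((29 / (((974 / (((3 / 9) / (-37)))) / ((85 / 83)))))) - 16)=105995 / 136605798368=0.00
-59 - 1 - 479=-539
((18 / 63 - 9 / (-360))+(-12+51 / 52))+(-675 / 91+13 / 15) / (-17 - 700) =-83772293 / 7829640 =-10.70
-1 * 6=-6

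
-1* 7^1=-7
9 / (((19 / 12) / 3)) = 324 / 19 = 17.05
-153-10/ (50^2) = -38251/ 250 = -153.00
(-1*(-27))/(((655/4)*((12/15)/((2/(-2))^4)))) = 27/131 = 0.21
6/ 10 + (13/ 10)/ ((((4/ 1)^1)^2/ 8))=5/ 4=1.25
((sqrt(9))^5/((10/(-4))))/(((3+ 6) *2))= -27/5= -5.40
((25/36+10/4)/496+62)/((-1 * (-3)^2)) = -1107187/160704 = -6.89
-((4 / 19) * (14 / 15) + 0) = -56 / 285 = -0.20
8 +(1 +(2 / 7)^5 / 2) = 151279 / 16807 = 9.00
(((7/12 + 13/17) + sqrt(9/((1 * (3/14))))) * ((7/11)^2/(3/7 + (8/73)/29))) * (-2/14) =-103733 * sqrt(42)/775247 - 2593325/14377308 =-1.05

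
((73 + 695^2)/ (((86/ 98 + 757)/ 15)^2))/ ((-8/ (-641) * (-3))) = -2534685098925/ 501484544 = -5054.36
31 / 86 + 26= 2267 / 86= 26.36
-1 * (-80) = 80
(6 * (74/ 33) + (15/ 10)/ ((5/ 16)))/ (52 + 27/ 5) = 1004/ 3157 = 0.32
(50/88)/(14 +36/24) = 25/682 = 0.04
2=2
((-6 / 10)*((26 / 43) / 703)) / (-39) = 2 / 151145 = 0.00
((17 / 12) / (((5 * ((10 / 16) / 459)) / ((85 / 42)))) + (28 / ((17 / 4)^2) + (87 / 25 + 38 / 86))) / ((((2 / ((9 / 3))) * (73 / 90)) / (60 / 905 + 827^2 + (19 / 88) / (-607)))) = 165628867968587037852567 / 306977921271560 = 539546516.19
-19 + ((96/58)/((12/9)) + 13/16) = -7863/464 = -16.95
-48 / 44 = -12 / 11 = -1.09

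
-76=-76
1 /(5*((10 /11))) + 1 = 61 /50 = 1.22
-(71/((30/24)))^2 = -80656/25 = -3226.24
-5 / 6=-0.83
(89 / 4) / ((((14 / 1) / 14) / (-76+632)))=12371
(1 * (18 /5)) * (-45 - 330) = -1350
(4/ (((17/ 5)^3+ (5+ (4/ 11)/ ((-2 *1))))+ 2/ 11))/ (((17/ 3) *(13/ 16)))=4000/ 203983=0.02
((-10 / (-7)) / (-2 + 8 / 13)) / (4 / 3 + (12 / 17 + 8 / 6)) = -1105 / 3612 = -0.31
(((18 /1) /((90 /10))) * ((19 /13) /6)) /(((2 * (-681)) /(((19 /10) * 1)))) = -361 /531180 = -0.00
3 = 3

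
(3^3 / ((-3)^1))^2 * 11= 891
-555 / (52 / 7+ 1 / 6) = -23310 / 319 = -73.07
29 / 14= 2.07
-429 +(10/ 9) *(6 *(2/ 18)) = -11563/ 27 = -428.26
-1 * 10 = -10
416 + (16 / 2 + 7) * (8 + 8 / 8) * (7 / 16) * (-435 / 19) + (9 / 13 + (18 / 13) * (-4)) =-3719095 / 3952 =-941.07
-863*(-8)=6904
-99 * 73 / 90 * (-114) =45771 / 5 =9154.20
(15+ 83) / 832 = 49 / 416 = 0.12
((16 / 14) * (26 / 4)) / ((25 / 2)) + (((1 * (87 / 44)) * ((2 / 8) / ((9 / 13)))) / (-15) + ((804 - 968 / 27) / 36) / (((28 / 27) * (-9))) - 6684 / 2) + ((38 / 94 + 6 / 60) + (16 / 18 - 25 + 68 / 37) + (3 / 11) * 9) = -1326405962999 / 394405200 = -3363.05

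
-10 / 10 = -1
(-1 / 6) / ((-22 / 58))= 29 / 66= 0.44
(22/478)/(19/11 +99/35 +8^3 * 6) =4235/283089286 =0.00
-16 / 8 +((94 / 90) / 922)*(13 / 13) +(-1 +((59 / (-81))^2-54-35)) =-2766569647 / 30246210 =-91.47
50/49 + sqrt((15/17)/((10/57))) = 50/49 + 3 * sqrt(646)/34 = 3.26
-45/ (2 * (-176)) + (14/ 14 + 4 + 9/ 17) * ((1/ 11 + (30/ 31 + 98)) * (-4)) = -23906189/ 10912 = -2190.82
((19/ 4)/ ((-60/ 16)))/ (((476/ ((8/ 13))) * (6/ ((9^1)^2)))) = -171/ 7735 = -0.02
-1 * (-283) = 283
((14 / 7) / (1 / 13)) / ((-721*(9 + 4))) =-2 / 721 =-0.00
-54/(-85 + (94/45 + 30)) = 2430/2381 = 1.02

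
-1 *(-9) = 9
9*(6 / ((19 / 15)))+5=905 / 19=47.63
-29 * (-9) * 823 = 214803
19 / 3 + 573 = 1738 / 3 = 579.33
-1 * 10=-10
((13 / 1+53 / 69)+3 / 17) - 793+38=-869258 / 1173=-741.06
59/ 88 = 0.67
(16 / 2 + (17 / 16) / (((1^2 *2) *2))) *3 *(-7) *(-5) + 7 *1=874.89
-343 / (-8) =343 / 8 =42.88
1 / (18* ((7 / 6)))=1 / 21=0.05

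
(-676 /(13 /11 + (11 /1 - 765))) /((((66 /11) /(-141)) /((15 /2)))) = -7755 /49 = -158.27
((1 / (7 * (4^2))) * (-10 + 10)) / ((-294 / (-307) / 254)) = 0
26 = 26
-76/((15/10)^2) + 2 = -286/9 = -31.78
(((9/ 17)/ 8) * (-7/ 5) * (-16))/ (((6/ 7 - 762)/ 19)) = -0.04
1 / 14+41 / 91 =95 / 182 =0.52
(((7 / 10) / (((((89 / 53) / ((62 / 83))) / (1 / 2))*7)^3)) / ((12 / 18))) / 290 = 13305584121 / 114558777549172600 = 0.00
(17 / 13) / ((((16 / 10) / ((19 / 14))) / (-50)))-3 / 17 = -688559 / 12376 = -55.64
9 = 9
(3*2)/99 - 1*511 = -16861/33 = -510.94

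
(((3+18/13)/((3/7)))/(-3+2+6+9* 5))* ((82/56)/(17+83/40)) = 779/49595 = 0.02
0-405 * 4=-1620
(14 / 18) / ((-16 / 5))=-35 / 144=-0.24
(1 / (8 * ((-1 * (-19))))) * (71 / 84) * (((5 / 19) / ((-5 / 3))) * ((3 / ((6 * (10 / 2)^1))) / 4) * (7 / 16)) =-71 / 7393280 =-0.00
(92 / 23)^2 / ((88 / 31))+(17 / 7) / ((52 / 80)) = 9.37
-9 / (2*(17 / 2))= -9 / 17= -0.53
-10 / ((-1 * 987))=10 / 987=0.01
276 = 276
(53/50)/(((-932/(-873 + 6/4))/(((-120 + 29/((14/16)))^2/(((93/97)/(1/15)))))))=519.96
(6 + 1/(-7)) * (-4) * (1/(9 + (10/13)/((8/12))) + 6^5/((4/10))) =-105209813/231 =-455453.74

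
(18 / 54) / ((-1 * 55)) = -1 / 165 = -0.01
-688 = -688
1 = 1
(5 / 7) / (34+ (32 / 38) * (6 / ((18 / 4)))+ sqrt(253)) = 7410 / 289637-16245 * sqrt(253) / 22302049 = 0.01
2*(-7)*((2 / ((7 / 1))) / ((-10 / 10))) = 4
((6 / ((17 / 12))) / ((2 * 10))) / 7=18 / 595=0.03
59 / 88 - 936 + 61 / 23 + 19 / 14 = -13194945 / 14168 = -931.32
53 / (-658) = -53 / 658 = -0.08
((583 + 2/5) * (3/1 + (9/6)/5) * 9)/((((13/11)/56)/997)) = 266034985524/325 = 818569186.23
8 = 8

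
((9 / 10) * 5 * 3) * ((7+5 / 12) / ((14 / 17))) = 13617 / 112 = 121.58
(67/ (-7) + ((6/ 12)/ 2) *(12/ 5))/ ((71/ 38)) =-11932/ 2485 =-4.80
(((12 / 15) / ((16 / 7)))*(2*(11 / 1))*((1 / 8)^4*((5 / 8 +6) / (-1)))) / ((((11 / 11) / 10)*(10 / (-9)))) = 36729 / 327680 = 0.11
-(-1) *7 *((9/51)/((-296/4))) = -21/1258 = -0.02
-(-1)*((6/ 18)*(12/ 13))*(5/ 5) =4/ 13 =0.31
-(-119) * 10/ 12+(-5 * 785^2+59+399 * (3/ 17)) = -314251435/ 102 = -3080896.42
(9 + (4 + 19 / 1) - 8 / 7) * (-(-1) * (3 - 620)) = -133272 / 7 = -19038.86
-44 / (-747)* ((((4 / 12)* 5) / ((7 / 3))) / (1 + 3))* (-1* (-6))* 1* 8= 0.50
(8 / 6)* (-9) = -12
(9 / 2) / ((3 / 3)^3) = 9 / 2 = 4.50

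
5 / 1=5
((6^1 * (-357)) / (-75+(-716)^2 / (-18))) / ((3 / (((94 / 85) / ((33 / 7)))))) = 82908 / 14135165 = 0.01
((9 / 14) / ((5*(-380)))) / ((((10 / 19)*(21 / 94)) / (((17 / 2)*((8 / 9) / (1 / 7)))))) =-799 / 5250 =-0.15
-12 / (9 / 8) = -32 / 3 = -10.67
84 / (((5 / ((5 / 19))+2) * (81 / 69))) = 92 / 27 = 3.41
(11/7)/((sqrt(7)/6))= 66 * sqrt(7)/49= 3.56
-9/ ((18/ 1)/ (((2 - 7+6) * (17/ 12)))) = -17/ 24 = -0.71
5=5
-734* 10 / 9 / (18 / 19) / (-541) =69730 / 43821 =1.59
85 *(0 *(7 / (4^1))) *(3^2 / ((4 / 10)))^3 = 0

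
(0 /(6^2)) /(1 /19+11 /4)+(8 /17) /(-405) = -8 /6885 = -0.00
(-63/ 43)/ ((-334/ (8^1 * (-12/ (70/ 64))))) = -13824/ 35905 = -0.39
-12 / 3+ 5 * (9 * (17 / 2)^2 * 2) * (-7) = -91043 / 2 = -45521.50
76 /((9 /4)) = 304 /9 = 33.78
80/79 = 1.01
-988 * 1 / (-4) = 247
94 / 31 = 3.03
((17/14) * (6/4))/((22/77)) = 51/8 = 6.38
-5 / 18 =-0.28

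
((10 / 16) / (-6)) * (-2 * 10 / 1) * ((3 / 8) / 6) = 25 / 192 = 0.13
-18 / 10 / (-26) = 9 / 130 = 0.07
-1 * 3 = -3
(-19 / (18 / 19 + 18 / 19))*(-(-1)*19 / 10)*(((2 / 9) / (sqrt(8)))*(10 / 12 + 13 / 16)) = -541861*sqrt(2) / 311040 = -2.46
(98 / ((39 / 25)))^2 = 6002500 / 1521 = 3946.42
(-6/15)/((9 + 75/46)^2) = -4232/1195605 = -0.00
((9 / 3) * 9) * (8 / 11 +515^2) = 78772041 / 11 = 7161094.64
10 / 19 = 0.53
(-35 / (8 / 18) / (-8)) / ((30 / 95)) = 1995 / 64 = 31.17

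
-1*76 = -76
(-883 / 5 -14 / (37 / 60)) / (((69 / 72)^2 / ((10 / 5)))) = -42475392 / 97865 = -434.02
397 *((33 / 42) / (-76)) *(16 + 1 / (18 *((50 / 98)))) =-31656383 / 478800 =-66.12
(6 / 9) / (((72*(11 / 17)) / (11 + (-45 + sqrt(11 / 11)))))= -17 / 36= -0.47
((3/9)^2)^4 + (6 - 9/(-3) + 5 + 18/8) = 426469/26244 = 16.25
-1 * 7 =-7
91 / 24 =3.79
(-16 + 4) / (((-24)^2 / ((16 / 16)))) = -1 / 48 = -0.02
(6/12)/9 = 0.06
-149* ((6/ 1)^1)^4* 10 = -1931040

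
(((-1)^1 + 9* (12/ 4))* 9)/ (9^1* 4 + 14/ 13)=1521/ 241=6.31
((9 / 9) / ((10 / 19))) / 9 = 0.21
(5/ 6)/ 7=5/ 42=0.12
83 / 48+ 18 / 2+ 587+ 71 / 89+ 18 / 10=12822983 / 21360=600.33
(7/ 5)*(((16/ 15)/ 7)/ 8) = 2/ 75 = 0.03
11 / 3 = 3.67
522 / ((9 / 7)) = 406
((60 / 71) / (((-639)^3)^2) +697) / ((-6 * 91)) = -1122987755736847862489 / 879700594881375800442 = -1.28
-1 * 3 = -3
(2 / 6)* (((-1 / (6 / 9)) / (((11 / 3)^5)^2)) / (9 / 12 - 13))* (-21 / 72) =-19683 / 726247888828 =-0.00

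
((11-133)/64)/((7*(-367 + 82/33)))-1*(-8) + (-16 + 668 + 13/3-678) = -110468297/8083488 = -13.67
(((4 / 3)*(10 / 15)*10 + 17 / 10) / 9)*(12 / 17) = 1906 / 2295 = 0.83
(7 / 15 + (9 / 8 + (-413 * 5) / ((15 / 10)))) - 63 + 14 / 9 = -517147 / 360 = -1436.52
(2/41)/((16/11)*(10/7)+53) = 154/173881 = 0.00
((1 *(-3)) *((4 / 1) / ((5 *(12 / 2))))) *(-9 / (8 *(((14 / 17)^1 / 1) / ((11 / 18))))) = 187 / 560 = 0.33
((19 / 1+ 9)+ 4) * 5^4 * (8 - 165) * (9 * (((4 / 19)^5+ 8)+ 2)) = -699774515640000 / 2476099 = -282611687.03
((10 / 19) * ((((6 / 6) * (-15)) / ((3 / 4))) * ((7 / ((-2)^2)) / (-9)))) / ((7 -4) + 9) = 175 / 1026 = 0.17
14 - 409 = -395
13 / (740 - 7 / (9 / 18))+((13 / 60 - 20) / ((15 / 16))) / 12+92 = 14743871 / 163350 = 90.26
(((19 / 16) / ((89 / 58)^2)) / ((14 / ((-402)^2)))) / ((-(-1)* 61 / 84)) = 3873405474 / 483181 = 8016.47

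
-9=-9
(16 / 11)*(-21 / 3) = -112 / 11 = -10.18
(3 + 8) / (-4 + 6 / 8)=-44 / 13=-3.38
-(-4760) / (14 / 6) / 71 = 2040 / 71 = 28.73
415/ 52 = 7.98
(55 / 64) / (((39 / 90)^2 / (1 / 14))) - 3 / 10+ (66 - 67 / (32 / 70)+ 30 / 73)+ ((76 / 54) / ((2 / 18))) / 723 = -80.11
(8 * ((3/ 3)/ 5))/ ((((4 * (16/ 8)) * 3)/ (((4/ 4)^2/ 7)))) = 1/ 105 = 0.01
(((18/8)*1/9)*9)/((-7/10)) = -45/14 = -3.21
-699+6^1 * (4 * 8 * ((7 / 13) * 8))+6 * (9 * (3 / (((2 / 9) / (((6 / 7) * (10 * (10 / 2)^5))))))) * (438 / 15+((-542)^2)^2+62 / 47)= 7207209675348456697785 / 4277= 1685108645159798152.39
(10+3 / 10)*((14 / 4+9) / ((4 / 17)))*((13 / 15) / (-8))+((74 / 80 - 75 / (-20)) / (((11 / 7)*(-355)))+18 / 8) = -38876437 / 681600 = -57.04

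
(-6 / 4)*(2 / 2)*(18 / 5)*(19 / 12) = -171 / 20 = -8.55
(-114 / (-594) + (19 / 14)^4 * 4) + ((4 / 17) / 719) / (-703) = 112429976948911 / 8169970394124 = 13.76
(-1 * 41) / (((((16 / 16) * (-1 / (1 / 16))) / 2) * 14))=41 / 112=0.37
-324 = -324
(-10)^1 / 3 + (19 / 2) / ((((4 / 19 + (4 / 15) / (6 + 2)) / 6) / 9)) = 875840 / 417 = 2100.34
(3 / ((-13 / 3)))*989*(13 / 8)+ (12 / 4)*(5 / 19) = -168999 / 152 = -1111.84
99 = 99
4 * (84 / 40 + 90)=1842 / 5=368.40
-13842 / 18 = -769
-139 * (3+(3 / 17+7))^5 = -21539981000927 / 1419857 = -15170528.44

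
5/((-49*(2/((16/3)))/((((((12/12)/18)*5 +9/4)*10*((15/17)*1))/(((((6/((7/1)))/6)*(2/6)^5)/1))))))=-175500/17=-10323.53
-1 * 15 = -15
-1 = -1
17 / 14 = 1.21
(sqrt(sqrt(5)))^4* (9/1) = 45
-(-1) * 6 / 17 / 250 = 3 / 2125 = 0.00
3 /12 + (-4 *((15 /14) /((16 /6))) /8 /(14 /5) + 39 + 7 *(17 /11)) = 1724677 /34496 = 50.00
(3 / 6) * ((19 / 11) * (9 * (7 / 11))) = 1197 / 242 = 4.95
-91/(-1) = 91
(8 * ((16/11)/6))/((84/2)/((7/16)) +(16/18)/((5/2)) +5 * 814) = 480/1031173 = 0.00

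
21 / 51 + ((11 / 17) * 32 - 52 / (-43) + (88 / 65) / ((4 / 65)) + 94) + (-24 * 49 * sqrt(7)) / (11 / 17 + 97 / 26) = -572.39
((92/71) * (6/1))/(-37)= -552/2627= -0.21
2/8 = 1/4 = 0.25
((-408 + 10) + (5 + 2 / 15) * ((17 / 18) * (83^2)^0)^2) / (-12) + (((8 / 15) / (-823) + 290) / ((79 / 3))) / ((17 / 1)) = 2155100020691 / 64460454480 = 33.43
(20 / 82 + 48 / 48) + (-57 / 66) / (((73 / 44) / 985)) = -1530907 / 2993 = -511.50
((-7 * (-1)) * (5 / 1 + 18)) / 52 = 161 / 52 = 3.10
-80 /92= -20 /23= -0.87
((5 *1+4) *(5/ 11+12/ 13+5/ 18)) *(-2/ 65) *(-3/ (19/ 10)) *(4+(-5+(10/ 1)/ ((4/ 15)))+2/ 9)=2816521/ 105963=26.58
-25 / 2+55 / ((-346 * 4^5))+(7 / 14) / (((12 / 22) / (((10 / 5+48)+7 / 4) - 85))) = -45683237 / 1062912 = -42.98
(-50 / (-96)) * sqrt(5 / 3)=25 * sqrt(15) / 144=0.67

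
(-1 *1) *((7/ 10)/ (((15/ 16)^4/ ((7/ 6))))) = -802816/ 759375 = -1.06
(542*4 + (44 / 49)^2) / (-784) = -650913 / 235298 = -2.77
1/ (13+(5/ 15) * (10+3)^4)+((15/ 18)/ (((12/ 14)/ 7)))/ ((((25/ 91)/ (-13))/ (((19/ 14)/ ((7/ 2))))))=-32142083/ 257400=-124.87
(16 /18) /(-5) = -8 /45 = -0.18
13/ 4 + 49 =209/ 4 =52.25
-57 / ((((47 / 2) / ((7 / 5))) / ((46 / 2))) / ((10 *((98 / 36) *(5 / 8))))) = -749455 / 564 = -1328.82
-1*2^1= -2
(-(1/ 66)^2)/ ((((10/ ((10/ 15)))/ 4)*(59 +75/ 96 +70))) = -32/ 67839255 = -0.00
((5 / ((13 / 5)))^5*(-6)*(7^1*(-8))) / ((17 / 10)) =32812500000 / 6311981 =5198.45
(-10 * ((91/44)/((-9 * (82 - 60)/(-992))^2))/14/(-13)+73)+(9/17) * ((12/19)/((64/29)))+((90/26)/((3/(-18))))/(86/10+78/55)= 73.93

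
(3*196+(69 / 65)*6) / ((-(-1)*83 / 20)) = 154536 / 1079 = 143.22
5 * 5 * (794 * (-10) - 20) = -199000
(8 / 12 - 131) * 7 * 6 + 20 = -5454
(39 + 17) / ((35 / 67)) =536 / 5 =107.20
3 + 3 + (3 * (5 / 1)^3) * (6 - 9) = -1119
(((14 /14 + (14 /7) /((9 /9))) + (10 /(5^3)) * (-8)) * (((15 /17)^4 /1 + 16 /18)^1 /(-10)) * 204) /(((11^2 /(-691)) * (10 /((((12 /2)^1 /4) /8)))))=4165083347 /540430000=7.71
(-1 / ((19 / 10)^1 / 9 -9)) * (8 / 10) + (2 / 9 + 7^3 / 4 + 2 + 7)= 95.06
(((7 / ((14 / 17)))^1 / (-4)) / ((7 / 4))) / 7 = -0.17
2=2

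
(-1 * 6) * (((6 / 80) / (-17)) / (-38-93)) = -9 / 44540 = -0.00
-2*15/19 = -30/19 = -1.58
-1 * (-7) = 7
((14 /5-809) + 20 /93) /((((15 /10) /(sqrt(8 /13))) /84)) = -41975696 * sqrt(26) /6045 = -35406.93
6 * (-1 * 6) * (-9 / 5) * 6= 1944 / 5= 388.80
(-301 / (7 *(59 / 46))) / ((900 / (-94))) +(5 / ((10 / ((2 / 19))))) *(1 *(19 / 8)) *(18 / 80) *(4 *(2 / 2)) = 767623 / 212400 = 3.61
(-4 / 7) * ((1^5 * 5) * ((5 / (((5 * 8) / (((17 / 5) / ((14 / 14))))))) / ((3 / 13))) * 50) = -5525 / 21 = -263.10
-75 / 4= -18.75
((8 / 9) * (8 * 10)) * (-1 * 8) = -5120 / 9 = -568.89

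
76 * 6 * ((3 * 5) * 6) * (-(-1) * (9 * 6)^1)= 2216160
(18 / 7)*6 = 108 / 7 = 15.43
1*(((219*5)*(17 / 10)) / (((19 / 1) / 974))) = 95426.37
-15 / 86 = -0.17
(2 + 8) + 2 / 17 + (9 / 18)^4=2769 / 272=10.18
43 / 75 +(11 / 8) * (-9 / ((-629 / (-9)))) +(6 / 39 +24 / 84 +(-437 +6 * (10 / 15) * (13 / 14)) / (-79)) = 6.32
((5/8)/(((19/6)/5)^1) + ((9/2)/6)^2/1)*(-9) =-4239/304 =-13.94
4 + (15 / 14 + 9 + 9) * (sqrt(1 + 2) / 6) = 4 + 89 * sqrt(3) / 28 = 9.51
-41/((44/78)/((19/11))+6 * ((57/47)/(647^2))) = -125.53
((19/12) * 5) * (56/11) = 40.30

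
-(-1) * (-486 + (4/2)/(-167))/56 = -20291/2338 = -8.68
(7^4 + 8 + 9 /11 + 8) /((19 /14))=372344 /209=1781.55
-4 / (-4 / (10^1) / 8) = 80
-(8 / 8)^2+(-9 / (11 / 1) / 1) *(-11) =8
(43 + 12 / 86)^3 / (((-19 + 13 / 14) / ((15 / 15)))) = -89363419250 / 20115271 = -4442.57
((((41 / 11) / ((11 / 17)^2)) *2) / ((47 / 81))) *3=5758614 / 62557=92.05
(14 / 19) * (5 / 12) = 35 / 114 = 0.31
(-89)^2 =7921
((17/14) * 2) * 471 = 8007/7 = 1143.86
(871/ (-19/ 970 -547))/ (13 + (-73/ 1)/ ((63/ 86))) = 53226810/ 2896594531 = 0.02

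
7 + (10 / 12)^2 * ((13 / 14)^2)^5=76338635350177 / 10413167579136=7.33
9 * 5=45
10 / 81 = 0.12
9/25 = 0.36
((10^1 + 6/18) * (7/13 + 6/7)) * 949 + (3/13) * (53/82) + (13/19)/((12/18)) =2910759911/212667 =13686.94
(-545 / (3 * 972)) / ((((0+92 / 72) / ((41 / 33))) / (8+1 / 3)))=-558625 / 368874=-1.51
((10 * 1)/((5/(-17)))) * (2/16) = -17/4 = -4.25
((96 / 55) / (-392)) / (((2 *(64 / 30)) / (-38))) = 171 / 4312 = 0.04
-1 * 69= -69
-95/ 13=-7.31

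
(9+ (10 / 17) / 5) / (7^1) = 155 / 119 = 1.30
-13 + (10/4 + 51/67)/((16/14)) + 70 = 64163/1072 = 59.85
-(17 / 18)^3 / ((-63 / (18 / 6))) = 4913 / 122472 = 0.04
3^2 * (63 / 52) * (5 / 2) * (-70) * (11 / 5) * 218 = -23794155 / 26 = -915159.81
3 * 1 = 3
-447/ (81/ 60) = -2980/ 9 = -331.11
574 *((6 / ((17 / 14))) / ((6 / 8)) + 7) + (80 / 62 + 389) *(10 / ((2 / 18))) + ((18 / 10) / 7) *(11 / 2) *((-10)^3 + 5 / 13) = 3981585261 / 95914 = 41512.03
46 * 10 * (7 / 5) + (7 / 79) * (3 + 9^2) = 651.44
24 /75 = 8 /25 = 0.32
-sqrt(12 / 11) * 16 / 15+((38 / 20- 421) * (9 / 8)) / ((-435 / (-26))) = -163449 / 5800- 32 * sqrt(33) / 165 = -29.29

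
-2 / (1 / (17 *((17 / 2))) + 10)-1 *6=-8965 / 1446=-6.20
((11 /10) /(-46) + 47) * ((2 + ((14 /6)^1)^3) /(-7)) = -136171 /1380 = -98.67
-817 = -817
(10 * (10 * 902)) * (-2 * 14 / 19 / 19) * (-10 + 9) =6996.12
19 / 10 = 1.90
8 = 8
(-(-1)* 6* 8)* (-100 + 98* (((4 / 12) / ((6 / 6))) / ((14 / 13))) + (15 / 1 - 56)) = -5312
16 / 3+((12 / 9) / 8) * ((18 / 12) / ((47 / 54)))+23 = 8071 / 282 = 28.62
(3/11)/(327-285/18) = 18/20537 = 0.00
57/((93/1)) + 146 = 4545/31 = 146.61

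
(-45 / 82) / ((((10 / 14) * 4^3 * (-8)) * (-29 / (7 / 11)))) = -441 / 13392896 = -0.00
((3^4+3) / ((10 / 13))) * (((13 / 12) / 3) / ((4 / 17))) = 20111 / 120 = 167.59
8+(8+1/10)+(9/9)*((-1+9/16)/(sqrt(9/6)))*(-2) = 7*sqrt(6)/24+161/10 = 16.81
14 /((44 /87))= 609 /22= 27.68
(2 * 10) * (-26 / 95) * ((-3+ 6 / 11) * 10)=28080 / 209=134.35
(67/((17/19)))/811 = 1273/13787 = 0.09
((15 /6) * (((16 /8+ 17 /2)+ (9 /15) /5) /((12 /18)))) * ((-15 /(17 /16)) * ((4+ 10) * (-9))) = 1204308 /17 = 70841.65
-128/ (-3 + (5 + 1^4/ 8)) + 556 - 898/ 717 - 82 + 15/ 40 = 40261463/ 97512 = 412.89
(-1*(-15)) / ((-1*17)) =-15 / 17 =-0.88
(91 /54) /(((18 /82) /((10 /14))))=2665 /486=5.48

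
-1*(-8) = 8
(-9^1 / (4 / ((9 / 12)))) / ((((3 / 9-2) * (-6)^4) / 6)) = 3 / 640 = 0.00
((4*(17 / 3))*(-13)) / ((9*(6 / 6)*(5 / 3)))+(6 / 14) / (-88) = -544679 / 27720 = -19.65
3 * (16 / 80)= 3 / 5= 0.60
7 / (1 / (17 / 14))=17 / 2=8.50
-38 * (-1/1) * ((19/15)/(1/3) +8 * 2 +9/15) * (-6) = -23256/5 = -4651.20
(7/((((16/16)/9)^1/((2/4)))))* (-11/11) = -63/2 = -31.50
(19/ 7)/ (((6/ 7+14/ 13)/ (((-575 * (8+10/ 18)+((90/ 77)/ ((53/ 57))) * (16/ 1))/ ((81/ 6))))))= -44447046085/ 87268104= -509.32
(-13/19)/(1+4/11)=-143/285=-0.50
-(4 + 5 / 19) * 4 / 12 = -27 / 19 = -1.42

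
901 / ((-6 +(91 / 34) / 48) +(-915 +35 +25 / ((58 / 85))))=-42642528 / 40195969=-1.06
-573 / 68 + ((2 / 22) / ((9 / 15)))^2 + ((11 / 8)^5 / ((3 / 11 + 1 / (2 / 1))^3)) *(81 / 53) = 9147898029553 / 1161476591616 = 7.88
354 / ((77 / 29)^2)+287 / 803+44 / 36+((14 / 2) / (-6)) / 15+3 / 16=16174298303 / 311628240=51.90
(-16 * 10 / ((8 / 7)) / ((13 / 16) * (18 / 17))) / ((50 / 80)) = -30464 / 117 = -260.38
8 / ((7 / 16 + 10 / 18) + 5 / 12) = 1152 / 203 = 5.67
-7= -7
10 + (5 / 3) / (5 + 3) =10.21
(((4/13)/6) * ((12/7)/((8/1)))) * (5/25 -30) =-149/455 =-0.33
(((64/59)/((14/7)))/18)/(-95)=-16/50445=-0.00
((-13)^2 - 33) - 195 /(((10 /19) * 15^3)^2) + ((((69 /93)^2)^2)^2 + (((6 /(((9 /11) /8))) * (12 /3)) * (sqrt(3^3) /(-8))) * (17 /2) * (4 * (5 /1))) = 8814174926999064726887 /64766413155675937500 - 14960 * sqrt(3) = -25775.39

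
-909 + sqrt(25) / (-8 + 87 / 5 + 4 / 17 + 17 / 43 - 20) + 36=-31828649 / 36438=-873.50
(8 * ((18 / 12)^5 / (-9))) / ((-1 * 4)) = 27 / 16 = 1.69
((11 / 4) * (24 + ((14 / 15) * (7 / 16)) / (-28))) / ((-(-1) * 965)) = 126643 / 1852800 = 0.07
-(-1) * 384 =384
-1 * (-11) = 11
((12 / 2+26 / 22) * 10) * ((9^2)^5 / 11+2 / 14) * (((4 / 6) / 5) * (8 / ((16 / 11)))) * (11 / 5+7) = 177393643265224 / 1155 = 153587569926.60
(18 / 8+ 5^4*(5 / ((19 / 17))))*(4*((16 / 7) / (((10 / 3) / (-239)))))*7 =-1219880856 / 95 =-12840851.12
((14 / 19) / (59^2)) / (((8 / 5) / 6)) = 105 / 132278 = 0.00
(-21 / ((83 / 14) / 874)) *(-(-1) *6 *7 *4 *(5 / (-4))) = 53960760 / 83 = 650129.64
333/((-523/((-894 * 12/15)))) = 1190808/2615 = 455.38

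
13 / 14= 0.93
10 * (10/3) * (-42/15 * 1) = -280/3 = -93.33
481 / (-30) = -481 / 30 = -16.03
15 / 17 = 0.88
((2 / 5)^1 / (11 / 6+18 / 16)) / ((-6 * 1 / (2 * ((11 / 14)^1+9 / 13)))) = -2152 / 32305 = -0.07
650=650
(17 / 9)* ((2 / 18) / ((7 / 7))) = 17 / 81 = 0.21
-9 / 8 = -1.12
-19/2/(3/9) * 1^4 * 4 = -114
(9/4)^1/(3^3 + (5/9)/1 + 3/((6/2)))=81/1028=0.08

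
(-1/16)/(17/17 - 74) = 1/1168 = 0.00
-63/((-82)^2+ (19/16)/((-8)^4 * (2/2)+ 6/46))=-94964688/10135596661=-0.01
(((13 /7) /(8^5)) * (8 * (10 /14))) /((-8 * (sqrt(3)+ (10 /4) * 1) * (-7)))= 25 /5619712-5 * sqrt(3) /2809856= 0.00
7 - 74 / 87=535 / 87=6.15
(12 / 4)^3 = 27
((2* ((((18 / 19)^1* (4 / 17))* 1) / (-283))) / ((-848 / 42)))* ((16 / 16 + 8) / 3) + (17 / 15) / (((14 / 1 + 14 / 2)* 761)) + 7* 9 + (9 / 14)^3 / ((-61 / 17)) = 1747462639833688063 / 27770003855579160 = 62.93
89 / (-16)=-89 / 16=-5.56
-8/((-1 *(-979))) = -8/979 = -0.01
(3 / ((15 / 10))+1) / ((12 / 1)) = 1 / 4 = 0.25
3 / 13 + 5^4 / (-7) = -8104 / 91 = -89.05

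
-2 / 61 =-0.03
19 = 19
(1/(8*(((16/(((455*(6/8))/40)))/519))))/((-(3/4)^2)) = -15743/256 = -61.50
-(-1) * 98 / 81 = 98 / 81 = 1.21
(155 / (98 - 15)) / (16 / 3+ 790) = 465 / 198038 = 0.00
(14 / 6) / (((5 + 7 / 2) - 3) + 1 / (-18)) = 3 / 7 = 0.43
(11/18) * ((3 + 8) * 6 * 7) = 847/3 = 282.33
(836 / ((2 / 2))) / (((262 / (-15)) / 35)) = -219450 / 131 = -1675.19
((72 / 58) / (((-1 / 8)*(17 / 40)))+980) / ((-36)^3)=-117905 / 5750352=-0.02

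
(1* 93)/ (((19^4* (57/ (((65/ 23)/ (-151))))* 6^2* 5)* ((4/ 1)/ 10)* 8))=-0.00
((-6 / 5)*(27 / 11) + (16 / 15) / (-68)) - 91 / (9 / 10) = -875768 / 8415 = -104.07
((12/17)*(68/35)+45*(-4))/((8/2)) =-1563/35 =-44.66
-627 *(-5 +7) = -1254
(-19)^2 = 361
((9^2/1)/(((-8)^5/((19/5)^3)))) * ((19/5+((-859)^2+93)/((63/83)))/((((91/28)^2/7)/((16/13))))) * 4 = -18905761184517/43940000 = -430263.11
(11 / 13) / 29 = 11 / 377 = 0.03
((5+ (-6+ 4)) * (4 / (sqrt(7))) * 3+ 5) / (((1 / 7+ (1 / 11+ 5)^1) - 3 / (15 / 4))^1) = 1925 / 1707+ 660 * sqrt(7) / 569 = 4.20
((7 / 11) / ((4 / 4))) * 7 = 49 / 11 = 4.45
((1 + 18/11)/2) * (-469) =-13601/22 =-618.23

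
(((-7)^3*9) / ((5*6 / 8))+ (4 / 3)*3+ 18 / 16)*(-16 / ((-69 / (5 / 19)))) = -65446 / 1311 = -49.92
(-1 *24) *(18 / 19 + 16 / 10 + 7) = -229.14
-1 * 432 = -432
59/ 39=1.51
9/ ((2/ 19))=171/ 2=85.50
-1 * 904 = -904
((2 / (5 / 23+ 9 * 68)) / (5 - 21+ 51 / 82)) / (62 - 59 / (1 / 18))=943 / 4439035250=0.00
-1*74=-74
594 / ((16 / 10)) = 1485 / 4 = 371.25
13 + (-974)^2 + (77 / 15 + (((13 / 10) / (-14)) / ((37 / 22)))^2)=19091805408787 / 20124300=948694.14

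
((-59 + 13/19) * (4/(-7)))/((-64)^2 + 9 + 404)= 0.01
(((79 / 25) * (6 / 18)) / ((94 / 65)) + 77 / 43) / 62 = 152731 / 3759060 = 0.04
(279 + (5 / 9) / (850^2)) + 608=1153543501 / 1300500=887.00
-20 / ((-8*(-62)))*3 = -15 / 124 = -0.12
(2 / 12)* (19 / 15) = 19 / 90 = 0.21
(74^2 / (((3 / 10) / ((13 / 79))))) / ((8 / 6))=177970 / 79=2252.78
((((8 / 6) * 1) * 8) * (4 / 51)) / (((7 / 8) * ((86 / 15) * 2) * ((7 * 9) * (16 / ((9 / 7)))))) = 80 / 752199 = 0.00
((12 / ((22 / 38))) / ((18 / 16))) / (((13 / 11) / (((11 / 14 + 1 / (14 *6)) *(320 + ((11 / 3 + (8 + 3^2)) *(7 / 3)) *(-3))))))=5356784 / 2457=2180.21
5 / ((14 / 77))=27.50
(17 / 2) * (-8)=-68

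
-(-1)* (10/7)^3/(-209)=-1000/71687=-0.01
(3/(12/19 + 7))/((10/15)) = 171/290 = 0.59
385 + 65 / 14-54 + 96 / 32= 338.64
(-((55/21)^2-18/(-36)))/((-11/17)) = 110347/9702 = 11.37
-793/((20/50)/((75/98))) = -297375/196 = -1517.22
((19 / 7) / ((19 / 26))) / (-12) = -13 / 42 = -0.31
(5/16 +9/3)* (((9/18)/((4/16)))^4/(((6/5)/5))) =1325/6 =220.83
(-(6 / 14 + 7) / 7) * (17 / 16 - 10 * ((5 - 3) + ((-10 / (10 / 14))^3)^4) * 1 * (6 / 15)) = 47169335096247715 / 196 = 240659872940039.36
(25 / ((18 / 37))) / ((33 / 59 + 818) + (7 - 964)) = -54575 / 147024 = -0.37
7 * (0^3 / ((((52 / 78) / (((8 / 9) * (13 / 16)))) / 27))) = 0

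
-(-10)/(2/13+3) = 130/41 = 3.17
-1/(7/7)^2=-1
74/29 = 2.55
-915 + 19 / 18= -913.94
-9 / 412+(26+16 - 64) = -22.02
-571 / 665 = -0.86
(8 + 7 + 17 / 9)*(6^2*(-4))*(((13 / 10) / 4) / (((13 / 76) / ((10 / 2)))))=-23104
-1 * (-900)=900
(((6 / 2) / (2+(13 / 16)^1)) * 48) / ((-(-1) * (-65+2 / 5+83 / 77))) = -2464 / 3057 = -0.81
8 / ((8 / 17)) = 17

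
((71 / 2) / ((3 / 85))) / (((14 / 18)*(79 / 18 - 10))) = -162945 / 707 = -230.47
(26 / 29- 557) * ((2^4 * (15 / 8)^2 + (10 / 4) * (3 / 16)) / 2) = -29270505 / 1856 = -15770.75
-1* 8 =-8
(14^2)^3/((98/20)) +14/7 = 1536642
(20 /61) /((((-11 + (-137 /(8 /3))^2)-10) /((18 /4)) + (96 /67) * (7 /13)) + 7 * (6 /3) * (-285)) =-0.00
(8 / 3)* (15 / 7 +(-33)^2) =20368 / 7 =2909.71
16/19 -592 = -11232/19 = -591.16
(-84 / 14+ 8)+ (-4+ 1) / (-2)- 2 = 3 / 2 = 1.50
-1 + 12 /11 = 1 /11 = 0.09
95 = 95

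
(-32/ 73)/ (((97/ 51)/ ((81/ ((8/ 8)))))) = -132192/ 7081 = -18.67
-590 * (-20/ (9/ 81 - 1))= -13275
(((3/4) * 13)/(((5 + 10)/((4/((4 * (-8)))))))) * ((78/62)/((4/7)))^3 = -264503421/305059840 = -0.87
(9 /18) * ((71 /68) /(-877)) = -71 /119272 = -0.00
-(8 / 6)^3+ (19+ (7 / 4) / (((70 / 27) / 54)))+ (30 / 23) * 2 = 691649 / 12420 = 55.69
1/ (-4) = -1/ 4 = -0.25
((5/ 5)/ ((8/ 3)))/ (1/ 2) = 3/ 4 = 0.75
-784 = -784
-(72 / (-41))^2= -5184 / 1681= -3.08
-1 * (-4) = 4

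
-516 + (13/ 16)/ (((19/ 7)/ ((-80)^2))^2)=1630533724/ 361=4516713.92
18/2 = 9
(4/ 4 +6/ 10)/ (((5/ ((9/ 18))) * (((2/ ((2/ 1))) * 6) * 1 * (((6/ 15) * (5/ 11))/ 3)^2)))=363/ 50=7.26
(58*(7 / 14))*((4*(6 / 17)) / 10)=348 / 85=4.09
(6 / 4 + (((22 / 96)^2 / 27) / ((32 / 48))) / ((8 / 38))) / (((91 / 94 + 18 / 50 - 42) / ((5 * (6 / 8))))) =-1475394625 / 10570272768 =-0.14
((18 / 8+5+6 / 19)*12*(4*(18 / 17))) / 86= 62100 / 13889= 4.47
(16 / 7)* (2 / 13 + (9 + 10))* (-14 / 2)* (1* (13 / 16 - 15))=56523 / 13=4347.92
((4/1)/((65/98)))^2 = 153664/4225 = 36.37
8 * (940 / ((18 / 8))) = 30080 / 9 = 3342.22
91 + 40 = 131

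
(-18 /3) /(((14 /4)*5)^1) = -0.34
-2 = -2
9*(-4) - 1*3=-39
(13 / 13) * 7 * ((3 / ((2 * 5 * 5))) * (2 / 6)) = 7 / 50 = 0.14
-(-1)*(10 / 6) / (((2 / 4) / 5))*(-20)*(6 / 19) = -2000 / 19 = -105.26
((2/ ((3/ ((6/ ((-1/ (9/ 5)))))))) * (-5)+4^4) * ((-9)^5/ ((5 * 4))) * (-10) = 8621154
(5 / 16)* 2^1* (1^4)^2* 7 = 35 / 8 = 4.38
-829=-829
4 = 4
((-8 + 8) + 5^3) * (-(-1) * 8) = 1000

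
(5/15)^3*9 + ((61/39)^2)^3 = 14.98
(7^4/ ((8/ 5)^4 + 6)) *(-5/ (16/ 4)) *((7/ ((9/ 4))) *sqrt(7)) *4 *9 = -70843.65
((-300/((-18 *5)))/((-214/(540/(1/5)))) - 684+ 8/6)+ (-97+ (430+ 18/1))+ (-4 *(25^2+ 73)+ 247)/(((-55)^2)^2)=-219551109014/587470125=-373.72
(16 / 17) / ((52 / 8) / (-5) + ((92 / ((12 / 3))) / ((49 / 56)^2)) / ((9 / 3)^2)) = 70560 / 152779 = 0.46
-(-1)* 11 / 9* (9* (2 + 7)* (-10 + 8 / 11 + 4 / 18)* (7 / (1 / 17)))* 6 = -639744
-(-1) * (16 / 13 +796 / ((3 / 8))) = 2123.90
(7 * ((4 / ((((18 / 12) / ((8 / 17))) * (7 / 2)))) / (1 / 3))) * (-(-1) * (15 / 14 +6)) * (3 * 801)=15225408 / 119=127944.61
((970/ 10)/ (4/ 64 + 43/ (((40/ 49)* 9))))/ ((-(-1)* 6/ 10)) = 116400/ 4259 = 27.33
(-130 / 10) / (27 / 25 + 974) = -325 / 24377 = -0.01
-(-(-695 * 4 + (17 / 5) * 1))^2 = -7709507.56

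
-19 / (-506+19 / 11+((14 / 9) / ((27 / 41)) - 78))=50787 / 1550101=0.03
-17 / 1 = -17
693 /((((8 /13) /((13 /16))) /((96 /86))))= 351351 /344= 1021.37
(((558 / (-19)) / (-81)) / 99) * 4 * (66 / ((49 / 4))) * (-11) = -21824 / 25137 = -0.87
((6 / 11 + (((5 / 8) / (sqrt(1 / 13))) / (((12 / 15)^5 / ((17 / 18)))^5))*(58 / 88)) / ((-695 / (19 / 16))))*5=-1165779243409633636474609375*sqrt(13) / 1665481278146158754147598336 - 57 / 12232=-2.53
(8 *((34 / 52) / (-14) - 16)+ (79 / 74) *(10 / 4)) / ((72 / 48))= -1692991 / 20202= -83.80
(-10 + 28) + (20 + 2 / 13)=496 / 13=38.15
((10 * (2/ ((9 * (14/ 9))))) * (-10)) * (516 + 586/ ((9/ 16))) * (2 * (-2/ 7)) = 5608000/ 441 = 12716.55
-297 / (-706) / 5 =297 / 3530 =0.08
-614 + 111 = -503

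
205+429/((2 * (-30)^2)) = 123143/600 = 205.24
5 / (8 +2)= 1 / 2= 0.50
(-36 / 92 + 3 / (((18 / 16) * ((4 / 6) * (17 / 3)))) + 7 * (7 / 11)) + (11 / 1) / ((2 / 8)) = 209756 / 4301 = 48.77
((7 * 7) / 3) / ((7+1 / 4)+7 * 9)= 196 / 843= 0.23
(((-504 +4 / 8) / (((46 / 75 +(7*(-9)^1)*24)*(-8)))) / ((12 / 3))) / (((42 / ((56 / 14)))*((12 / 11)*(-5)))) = 2915 / 16036608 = 0.00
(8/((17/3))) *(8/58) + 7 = 3547/493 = 7.19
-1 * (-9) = 9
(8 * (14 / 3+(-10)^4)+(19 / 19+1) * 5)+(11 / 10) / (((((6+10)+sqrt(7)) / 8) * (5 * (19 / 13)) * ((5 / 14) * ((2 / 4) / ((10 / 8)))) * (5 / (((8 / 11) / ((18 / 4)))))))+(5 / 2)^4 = 6819998787319 / 85158000 - 5824 * sqrt(7) / 5322375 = 80086.41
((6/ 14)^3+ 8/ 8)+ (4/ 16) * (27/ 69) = 37127/ 31556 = 1.18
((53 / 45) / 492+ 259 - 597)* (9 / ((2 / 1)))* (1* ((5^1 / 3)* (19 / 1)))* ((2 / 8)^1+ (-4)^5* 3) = 1746991130951 / 11808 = 147949790.90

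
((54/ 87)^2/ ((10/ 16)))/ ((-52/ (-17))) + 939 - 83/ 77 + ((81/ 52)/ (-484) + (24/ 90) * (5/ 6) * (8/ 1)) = 6266658841853/ 6667380720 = 939.90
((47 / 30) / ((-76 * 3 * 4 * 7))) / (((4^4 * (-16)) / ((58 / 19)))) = 1363 / 7452426240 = 0.00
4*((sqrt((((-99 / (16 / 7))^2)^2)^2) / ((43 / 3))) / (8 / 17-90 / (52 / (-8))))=21844817803809 / 318439424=68599.60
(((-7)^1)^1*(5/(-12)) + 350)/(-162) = -4235/1944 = -2.18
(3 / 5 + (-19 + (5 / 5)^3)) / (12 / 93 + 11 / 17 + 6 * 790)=-45849 / 12491945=-0.00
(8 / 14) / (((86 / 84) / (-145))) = -3480 / 43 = -80.93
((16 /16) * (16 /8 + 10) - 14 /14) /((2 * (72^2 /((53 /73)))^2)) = 0.00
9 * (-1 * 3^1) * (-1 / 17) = 27 / 17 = 1.59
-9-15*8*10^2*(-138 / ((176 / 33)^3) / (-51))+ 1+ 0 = -241579 / 1088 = -222.04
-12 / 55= -0.22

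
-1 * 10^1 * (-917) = 9170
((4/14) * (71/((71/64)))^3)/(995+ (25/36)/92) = 1736441856/23068255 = 75.27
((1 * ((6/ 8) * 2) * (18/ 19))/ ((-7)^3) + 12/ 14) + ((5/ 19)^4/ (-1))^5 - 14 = -169509017677352719031606131116/ 12893360895938263660320971143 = -13.15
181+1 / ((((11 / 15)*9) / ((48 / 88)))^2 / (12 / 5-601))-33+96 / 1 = 3512544 / 14641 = 239.91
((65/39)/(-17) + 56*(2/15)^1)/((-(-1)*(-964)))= -1879/245820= -0.01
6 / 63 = 2 / 21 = 0.10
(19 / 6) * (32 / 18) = 152 / 27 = 5.63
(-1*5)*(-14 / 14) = 5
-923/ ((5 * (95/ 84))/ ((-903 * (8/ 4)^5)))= 2240364672/ 475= 4716557.20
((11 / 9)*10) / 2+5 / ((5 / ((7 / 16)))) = 943 / 144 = 6.55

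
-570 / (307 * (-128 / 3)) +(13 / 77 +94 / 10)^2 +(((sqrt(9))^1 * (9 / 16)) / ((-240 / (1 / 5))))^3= 43710309835554992013 / 477155295232000000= 91.61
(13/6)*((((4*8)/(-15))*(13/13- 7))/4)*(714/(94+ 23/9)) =222768/4345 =51.27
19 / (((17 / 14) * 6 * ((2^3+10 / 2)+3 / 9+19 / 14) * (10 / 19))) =17689 / 52445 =0.34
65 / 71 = 0.92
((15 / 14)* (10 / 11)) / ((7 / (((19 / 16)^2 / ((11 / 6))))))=81225 / 758912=0.11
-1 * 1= -1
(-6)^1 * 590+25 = -3515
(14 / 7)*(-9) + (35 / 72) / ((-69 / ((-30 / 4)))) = -59441 / 3312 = -17.95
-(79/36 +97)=-3571/36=-99.19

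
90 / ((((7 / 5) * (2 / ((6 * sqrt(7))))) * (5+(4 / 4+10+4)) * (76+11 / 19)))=171 * sqrt(7) / 1358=0.33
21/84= 1/4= 0.25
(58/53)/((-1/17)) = -986/53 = -18.60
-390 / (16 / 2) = -195 / 4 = -48.75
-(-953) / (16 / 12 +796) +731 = 1751411 / 2392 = 732.20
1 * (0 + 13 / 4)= 3.25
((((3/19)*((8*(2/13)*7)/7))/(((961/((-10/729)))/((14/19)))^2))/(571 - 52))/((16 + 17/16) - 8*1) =1003520/219558415623102385479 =0.00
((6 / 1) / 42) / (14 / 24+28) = 12 / 2401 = 0.00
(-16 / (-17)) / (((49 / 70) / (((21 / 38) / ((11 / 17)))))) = 240 / 209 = 1.15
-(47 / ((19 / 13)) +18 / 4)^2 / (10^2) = -1940449 / 144400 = -13.44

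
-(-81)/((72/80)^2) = 100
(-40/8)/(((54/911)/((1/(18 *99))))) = -4555/96228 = -0.05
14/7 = 2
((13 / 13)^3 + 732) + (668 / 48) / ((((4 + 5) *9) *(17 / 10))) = 6056881 / 8262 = 733.10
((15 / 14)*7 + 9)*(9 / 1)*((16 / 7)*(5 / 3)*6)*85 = 2019600 / 7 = 288514.29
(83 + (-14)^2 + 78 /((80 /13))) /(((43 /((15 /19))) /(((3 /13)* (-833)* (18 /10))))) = -787207491 /424840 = -1852.95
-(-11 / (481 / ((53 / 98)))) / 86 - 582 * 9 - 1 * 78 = -21550361705 / 4053868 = -5316.00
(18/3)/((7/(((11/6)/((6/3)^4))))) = 11/112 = 0.10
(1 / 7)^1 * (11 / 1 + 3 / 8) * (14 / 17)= 91 / 68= 1.34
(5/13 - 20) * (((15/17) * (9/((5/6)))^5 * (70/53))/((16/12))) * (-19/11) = 824430800592/189475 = 4351132.34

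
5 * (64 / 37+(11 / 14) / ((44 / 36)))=6145 / 518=11.86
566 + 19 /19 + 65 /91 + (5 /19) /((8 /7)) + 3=607485 /1064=570.94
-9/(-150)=3/50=0.06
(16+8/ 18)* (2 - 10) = -1184/ 9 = -131.56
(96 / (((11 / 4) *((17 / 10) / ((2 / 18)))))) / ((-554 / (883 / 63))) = -565120 / 9790011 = -0.06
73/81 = 0.90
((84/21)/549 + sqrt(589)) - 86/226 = -23155/62037 + sqrt(589) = 23.90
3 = 3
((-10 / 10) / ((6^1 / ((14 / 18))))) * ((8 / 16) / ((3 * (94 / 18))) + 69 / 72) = -7819 / 60912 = -0.13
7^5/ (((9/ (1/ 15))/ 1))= 16807/ 135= 124.50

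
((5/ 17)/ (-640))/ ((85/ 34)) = -1/ 5440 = -0.00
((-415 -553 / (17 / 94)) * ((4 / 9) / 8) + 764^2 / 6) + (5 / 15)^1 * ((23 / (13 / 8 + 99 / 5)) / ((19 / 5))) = 161253196699 / 1660866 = 97089.83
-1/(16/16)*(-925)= 925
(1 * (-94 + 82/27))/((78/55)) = -67540/1053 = -64.14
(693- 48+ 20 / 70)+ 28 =4713 / 7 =673.29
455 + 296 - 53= 698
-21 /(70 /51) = -153 /10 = -15.30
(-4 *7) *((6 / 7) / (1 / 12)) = -288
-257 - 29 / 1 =-286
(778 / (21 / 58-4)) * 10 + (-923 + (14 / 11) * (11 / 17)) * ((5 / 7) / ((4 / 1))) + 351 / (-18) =-2322.75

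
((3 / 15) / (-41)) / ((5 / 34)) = -34 / 1025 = -0.03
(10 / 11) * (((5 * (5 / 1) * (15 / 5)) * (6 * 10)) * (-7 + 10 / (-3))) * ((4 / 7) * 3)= -5580000 / 77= -72467.53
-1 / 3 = -0.33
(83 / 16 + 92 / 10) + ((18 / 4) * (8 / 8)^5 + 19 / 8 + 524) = 43621 / 80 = 545.26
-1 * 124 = -124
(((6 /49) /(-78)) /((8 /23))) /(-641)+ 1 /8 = 102085 /816634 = 0.13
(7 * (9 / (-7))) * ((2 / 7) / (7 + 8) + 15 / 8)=-4773 / 280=-17.05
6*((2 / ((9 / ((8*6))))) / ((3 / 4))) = 256 / 3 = 85.33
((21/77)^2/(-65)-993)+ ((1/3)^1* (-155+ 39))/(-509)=-11924887418/12009855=-992.93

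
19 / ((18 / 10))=95 / 9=10.56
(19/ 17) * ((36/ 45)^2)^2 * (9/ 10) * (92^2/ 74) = 92630016/ 1965625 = 47.12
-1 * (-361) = 361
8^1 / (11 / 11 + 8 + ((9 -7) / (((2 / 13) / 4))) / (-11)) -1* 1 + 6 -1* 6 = 41 / 47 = 0.87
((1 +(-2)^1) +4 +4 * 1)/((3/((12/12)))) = 7/3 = 2.33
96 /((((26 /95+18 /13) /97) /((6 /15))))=71877 /32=2246.16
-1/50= -0.02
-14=-14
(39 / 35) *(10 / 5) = 78 / 35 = 2.23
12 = 12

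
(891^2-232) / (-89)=-793649 / 89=-8917.40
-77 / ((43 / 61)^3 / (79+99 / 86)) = -120472662541 / 6837602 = -17619.14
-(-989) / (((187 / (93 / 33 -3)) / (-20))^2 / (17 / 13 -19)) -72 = -4324401064 / 55006237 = -78.62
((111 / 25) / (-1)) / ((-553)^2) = -0.00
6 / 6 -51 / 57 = 2 / 19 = 0.11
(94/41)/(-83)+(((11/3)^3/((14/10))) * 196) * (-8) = -5072922698/91881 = -55211.88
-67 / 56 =-1.20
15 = 15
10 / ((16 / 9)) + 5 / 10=49 / 8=6.12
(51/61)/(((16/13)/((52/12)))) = 2873/976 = 2.94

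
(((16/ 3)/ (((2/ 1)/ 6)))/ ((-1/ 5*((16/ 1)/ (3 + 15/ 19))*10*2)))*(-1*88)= 1584/ 19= 83.37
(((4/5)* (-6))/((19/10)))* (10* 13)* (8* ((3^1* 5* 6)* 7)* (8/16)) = -15724800/19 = -827621.05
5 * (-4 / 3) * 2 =-40 / 3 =-13.33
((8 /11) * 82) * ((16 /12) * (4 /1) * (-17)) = -178432 /33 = -5407.03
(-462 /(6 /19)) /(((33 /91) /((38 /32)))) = -229957 /48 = -4790.77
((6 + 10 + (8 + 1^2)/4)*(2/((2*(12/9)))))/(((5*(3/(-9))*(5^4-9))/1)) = -657/49280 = -0.01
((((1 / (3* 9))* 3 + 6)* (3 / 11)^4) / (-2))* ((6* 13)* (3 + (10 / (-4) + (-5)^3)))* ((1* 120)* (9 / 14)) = 117988650 / 9317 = 12663.80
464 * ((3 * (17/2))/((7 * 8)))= 1479/7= 211.29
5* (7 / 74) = 35 / 74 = 0.47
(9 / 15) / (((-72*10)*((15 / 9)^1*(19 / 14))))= -7 / 19000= -0.00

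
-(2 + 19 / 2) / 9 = -23 / 18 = -1.28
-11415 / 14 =-815.36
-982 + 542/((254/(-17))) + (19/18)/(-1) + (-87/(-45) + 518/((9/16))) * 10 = 6255175/762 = 8208.89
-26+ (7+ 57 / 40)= -703 / 40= -17.58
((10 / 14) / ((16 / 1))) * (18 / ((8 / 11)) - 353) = -14.65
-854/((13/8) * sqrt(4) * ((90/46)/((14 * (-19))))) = 20899088/585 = 35724.94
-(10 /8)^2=-25 /16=-1.56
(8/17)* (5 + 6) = 88/17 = 5.18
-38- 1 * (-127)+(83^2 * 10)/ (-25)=-13333/ 5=-2666.60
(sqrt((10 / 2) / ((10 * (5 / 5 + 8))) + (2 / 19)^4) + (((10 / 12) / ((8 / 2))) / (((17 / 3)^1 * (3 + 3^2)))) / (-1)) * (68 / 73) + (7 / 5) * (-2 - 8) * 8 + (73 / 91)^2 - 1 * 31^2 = -15558123773 / 14508312 + 34 * sqrt(261218) / 79059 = -1072.14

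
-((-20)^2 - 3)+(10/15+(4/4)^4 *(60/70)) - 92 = -10237/21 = -487.48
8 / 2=4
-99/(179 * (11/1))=-9/179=-0.05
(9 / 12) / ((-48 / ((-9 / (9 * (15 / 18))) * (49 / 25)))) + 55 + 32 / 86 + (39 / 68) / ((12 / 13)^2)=56.08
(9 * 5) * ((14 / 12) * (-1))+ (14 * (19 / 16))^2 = 14329 / 64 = 223.89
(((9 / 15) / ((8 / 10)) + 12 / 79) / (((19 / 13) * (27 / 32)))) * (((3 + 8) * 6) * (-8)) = -91520 / 237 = -386.16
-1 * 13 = -13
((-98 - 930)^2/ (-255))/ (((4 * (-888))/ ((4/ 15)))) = 0.31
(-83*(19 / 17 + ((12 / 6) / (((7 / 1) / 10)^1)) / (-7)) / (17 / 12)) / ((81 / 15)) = -327020 / 42483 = -7.70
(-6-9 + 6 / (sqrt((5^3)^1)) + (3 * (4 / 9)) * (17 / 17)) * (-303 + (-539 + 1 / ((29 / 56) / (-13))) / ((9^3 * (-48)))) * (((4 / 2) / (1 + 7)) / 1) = 4201930715 / 4059072-20497223 * sqrt(5) / 1127520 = 994.55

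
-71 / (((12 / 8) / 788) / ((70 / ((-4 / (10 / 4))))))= 4895450 / 3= 1631816.67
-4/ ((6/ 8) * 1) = -16/ 3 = -5.33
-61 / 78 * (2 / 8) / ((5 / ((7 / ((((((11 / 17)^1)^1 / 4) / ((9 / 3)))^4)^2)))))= -53365179273383190528 / 13933327265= -3830038458.04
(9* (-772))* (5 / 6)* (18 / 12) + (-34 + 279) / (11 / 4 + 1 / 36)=-42984 / 5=-8596.80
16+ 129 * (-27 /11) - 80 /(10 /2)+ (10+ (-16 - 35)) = -3934 /11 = -357.64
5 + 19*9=176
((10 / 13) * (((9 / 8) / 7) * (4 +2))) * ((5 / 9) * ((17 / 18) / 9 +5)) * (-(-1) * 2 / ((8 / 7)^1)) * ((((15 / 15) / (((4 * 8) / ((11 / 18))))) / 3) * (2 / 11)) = 20675 / 4852224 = 0.00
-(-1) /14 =1 /14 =0.07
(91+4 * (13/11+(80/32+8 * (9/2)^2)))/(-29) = -8291/319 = -25.99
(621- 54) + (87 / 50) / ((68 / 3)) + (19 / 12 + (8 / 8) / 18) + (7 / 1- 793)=-6648901 / 30600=-217.28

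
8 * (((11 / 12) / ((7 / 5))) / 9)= 0.58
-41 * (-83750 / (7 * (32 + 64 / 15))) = 25753125 / 1904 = 13525.80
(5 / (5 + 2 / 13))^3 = 274625 / 300763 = 0.91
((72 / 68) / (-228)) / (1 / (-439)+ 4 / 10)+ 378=71056513 / 187986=377.99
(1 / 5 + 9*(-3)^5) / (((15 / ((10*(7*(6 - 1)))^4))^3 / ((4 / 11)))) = -21497249184053125000000000000000 / 27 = -796194414224189814814814800000.00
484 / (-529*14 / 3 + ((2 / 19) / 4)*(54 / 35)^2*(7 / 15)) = -6034875 / 30780823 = -0.20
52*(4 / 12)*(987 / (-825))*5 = -103.68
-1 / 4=-0.25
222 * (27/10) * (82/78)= 40959/65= 630.14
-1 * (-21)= 21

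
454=454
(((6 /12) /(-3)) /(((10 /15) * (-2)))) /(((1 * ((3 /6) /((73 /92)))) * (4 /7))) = 511 /1472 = 0.35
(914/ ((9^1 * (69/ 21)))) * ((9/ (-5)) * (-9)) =57582/ 115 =500.71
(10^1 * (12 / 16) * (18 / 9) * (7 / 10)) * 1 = 10.50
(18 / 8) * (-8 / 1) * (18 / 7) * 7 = -324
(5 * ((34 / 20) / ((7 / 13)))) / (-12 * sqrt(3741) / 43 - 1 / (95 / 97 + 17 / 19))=30246728083 / 1045201061387 - 15819333816 * sqrt(3741) / 1045201061387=-0.90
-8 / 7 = -1.14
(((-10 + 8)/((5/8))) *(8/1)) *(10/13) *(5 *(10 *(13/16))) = -800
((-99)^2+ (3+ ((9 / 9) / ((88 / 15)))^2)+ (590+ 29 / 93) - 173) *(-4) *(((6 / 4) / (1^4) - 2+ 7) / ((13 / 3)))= -7361327933 / 120032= -61328.05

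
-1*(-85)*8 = 680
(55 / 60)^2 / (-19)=-121 / 2736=-0.04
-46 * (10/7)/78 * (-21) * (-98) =-22540/13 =-1733.85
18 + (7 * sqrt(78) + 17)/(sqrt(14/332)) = 18 + sqrt(1162) * (17/7 + sqrt(78)) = 401.84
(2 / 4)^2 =1 / 4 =0.25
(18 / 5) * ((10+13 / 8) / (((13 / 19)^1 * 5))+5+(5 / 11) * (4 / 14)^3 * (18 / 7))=1041401133 / 34334300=30.33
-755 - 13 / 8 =-6053 / 8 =-756.62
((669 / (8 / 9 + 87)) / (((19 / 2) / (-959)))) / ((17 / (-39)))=64340406 / 36499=1762.80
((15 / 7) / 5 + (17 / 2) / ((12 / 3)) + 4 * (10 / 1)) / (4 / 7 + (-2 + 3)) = 27.08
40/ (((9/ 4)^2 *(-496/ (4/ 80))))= -2/ 2511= -0.00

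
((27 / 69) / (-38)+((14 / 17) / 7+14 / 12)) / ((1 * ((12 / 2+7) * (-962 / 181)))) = -2569657 / 139360611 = -0.02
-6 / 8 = -3 / 4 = -0.75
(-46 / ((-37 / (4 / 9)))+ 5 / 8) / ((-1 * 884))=-0.00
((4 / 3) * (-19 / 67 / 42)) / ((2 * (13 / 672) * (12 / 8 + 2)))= -1216 / 18291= -0.07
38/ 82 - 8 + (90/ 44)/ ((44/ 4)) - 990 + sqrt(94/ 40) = -9895713/ 9922 + sqrt(235)/ 10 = -995.82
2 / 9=0.22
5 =5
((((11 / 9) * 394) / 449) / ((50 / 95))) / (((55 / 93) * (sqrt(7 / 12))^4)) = 5569584 / 550025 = 10.13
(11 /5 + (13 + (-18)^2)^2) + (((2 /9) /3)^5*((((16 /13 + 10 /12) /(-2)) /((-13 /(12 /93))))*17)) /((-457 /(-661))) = 58525198175463248368 /515317247463915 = 113571.20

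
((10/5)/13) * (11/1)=22/13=1.69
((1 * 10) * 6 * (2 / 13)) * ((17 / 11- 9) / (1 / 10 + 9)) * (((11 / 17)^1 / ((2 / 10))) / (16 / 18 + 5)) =-4.15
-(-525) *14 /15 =490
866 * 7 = 6062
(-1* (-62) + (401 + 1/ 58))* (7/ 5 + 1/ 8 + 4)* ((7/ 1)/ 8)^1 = 8308937/ 3712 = 2238.40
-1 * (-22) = 22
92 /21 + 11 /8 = 967 /168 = 5.76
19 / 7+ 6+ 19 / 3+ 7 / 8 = 2675 / 168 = 15.92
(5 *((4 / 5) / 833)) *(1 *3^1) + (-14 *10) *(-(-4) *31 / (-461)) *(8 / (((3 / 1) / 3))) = 115692572 / 384013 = 301.27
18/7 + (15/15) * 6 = 60/7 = 8.57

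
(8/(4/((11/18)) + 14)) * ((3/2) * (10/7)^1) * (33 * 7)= 21780/113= 192.74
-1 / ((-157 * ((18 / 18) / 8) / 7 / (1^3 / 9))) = 56 / 1413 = 0.04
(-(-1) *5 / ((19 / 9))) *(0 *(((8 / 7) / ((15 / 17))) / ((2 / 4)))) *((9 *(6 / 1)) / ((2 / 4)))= 0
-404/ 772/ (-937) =101/ 180841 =0.00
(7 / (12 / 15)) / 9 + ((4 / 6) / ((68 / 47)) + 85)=52897 / 612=86.43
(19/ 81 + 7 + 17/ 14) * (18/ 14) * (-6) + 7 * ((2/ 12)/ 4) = -25435/ 392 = -64.89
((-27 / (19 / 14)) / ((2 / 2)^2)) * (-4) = 1512 / 19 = 79.58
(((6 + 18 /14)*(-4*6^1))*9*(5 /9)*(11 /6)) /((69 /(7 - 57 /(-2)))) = -132770 /161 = -824.66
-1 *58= -58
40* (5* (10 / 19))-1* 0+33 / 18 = 12209 / 114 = 107.10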